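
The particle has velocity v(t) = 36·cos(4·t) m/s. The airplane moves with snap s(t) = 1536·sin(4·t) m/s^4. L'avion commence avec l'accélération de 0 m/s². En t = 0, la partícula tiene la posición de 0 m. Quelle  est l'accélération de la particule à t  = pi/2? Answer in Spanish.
Partiendo de la velocidad v(t) = 36·cos(4·t), tomamos 1 derivada. Tomando d/dt de v(t), encontramos a(t) = -144·sin(4·t). Tenemos la aceleración a(t) = -144·sin(4·t). Sustituyendo t = pi/2: a(pi/2) = 0.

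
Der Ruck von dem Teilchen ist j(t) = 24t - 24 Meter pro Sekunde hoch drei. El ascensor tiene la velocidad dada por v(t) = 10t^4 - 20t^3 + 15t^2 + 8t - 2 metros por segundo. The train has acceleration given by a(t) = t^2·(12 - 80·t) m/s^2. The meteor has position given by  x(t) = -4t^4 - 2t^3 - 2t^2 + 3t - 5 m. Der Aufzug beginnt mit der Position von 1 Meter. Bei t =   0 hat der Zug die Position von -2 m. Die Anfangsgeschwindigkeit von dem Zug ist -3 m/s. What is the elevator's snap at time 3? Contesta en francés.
Nous devons dériver notre équation de la vitesse v(t) = 10·t^4 - 20·t^3 + 15·t^2 + 8·t - 2 3 fois. En prenant d/dt de v(t), nous trouvons a(t) = 40·t^3 - 60·t^2 + 30·t + 8. En dérivant l'accélération, nous obtenons le jerk: j(t) = 120·t^2 - 120·t + 30. En dérivant le jerk, nous obtenons le snap: s(t) = 240·t - 120. Nous avons le snap s(t) = 240·t - 120. En substituant t = 3: s(3) = 600.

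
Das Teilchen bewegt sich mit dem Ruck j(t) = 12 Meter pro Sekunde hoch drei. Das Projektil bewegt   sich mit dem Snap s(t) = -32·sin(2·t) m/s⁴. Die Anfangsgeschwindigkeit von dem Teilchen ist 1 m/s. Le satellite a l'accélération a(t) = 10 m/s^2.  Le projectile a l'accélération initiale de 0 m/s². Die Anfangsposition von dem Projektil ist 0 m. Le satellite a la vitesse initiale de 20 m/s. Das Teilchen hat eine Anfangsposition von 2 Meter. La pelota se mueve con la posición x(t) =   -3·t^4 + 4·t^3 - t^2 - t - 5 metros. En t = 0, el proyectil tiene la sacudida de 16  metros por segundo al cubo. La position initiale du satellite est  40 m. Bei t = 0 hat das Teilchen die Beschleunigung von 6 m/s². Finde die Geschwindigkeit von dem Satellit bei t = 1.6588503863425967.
Um dies zu lösen, müssen wir 1 Integral unserer Gleichung für die Beschleunigung a(t) = 10 finden. Die Stammfunktion von der Beschleunigung ist die Geschwindigkeit. Mit v(0) = 20 erhalten wir v(t) = 10·t + 20. Mit v(t) = 10·t + 20 und Einsetzen von t = 1.6588503863425967, finden wir v = 36.5885038634260.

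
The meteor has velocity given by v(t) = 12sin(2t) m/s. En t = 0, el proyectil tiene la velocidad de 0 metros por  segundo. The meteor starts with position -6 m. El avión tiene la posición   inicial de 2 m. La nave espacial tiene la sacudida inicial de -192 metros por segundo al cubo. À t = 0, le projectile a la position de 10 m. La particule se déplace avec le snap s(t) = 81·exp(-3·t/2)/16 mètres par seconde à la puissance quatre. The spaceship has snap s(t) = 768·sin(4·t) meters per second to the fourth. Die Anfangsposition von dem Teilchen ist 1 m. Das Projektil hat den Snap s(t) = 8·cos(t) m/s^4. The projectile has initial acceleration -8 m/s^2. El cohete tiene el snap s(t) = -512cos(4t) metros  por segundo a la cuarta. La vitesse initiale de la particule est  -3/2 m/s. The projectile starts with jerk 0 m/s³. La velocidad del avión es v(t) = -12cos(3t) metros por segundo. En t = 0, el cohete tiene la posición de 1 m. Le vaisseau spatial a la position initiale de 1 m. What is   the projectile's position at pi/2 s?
We must find the integral of our snap equation s(t) = 8·cos(t) 4 times. The antiderivative of snap is jerk. Using j(0) = 0, we get j(t) = 8·sin(t). Finding the antiderivative of j(t) and using a(0) = -8: a(t) = -8·cos(t). Integrating acceleration and using the initial condition v(0) = 0, we get v(t) = -8·sin(t). Finding the integral of v(t) and using x(0) = 10: x(t) = 8·cos(t) + 2. Using x(t) = 8·cos(t) + 2 and substituting t = pi/2, we find x = 2.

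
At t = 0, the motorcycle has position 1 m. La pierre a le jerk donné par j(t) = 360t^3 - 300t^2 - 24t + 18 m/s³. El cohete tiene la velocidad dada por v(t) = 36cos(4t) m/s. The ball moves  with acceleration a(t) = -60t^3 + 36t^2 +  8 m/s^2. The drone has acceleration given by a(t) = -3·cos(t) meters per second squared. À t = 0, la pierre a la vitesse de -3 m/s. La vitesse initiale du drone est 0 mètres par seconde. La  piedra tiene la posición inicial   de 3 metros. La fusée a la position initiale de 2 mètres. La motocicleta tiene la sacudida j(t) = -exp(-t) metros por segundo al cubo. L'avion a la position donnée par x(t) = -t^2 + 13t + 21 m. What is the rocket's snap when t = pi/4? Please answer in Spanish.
Debemos derivar nuestra ecuación de la velocidad v(t) = 36·cos(4·t) 3 veces. Derivando la velocidad, obtenemos la aceleración: a(t) = -144·sin(4·t). Derivando la aceleración, obtenemos la sacudida: j(t) = -576·cos(4·t). Derivando la sacudida, obtenemos el snap: s(t) = 2304·sin(4·t). De la ecuación del snap s(t) = 2304·sin(4·t), sustituimos t = pi/4 para obtener s = 0.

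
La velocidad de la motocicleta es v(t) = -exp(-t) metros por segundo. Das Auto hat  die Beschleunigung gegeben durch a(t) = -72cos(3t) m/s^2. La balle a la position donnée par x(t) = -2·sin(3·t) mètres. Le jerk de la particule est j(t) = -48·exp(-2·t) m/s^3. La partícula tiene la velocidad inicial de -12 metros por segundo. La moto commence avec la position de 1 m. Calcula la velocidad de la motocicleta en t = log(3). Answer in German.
Wir haben die Geschwindigkeit v(t) = -exp(-t). Durch Einsetzen von t = log(3): v(log(3)) = -1/3.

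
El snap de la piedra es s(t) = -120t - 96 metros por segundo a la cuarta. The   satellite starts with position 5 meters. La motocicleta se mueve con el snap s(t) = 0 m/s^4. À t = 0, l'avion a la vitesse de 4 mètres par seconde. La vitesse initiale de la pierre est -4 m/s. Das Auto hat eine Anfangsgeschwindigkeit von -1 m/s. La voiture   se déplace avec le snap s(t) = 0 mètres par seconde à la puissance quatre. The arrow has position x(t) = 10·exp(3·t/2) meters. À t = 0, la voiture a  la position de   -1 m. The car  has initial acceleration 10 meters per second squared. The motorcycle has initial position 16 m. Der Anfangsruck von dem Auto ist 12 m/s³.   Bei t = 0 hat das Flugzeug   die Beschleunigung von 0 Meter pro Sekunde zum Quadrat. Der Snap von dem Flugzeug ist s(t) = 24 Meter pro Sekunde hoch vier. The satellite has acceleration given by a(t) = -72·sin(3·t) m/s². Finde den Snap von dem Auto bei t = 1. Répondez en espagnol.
De la ecuación del snap s(t) = 0, sustituimos t = 1 para obtener s = 0.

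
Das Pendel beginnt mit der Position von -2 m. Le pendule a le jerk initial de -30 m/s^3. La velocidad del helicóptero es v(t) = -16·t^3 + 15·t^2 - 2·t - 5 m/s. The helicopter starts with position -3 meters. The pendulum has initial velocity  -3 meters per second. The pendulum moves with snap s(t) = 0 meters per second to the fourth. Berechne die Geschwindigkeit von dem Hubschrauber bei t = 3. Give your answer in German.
Aus der Gleichung für die Geschwindigkeit v(t) = -16·t^3 + 15·t^2 - 2·t - 5, setzen wir t = 3 ein und erhalten v = -308.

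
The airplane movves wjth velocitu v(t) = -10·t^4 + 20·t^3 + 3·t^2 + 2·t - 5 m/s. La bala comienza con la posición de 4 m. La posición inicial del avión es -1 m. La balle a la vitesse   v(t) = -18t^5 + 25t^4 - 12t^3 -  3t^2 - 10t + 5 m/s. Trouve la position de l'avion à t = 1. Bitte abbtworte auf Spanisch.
Debemos encontrar la antiderivada de nuestra ecuación de la velocidad v(t) = -10·t^4 + 20·t^3 + 3·t^2 + 2·t - 5 1 vez. La integral de la velocidad, con x(0) = -1, da la posición: x(t) = -2·t^5 + 5·t^4 + t^3 + t^2 - 5·t - 1. Usando x(t) = -2·t^5 + 5·t^4 + t^3 + t^2 - 5·t - 1 y sustituyendo t = 1, encontramos x = -1.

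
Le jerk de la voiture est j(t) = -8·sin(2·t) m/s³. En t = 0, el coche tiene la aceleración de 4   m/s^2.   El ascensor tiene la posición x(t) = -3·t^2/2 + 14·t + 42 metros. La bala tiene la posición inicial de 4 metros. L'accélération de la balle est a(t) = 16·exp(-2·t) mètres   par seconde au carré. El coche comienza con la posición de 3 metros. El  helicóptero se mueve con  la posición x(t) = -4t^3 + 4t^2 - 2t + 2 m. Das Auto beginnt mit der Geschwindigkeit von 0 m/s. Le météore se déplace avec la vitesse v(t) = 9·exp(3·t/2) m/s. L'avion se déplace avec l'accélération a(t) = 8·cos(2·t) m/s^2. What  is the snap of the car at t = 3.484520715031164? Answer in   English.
Starting from jerk j(t) = -8·sin(2·t), we take 1 derivative. Taking d/dt of j(t), we find s(t) = -16·cos(2·t). We have snap s(t) = -16·cos(2·t). Substituting t = 3.484520715031164: s(3.484520715031164) = -12.3820338801896.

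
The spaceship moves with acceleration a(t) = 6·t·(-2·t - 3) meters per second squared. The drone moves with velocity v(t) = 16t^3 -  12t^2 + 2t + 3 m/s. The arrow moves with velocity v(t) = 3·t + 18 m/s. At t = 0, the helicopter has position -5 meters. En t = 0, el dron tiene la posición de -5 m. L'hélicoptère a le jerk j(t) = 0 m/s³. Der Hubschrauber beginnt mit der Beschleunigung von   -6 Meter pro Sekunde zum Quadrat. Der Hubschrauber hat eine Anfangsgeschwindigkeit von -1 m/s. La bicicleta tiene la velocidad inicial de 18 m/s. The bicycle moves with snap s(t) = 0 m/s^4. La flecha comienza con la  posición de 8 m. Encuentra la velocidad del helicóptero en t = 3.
Necesitamos integrar nuestra ecuación de la sacudida j(t) = 0 2 veces. Tomando ∫j(t)dt y aplicando a(0) = -6, encontramos a(t) = -6. La antiderivada de la aceleración, con v(0) = -1, da la velocidad: v(t) = -6·t - 1. Usando v(t) = -6·t - 1 y sustituyendo t = 3, encontramos v = -19.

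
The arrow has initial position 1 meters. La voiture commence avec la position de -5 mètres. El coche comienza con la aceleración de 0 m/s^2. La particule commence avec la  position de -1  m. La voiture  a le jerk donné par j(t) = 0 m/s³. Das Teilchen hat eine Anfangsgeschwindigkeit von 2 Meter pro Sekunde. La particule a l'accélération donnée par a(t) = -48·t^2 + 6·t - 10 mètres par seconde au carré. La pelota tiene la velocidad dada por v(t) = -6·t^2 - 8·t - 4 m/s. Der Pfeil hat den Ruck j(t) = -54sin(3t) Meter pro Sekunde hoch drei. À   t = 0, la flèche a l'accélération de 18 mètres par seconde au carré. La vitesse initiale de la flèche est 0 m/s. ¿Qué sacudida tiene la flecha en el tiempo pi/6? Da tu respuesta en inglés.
From the given jerk equation j(t) = -54·sin(3·t), we substitute t = pi/6 to get j = -54.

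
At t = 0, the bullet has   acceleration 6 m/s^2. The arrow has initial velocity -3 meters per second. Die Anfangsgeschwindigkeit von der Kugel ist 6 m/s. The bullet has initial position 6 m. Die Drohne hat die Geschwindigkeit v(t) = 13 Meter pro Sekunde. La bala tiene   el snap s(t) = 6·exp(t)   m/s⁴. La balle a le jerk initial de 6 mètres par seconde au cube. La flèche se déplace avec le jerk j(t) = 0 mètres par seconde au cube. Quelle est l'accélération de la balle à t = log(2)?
Nous devons trouver l'intégrale de notre équation du snap s(t) = 6·exp(t) 2 fois. L'intégrale du snap est le jerk. En utilisant j(0) = 6, nous obtenons j(t) = 6·exp(t). La primitive du jerk est l'accélération. En utilisant a(0) = 6, nous obtenons a(t) = 6·exp(t). En utilisant a(t) = 6·exp(t) et en substituant t = log(2), nous trouvons a = 12.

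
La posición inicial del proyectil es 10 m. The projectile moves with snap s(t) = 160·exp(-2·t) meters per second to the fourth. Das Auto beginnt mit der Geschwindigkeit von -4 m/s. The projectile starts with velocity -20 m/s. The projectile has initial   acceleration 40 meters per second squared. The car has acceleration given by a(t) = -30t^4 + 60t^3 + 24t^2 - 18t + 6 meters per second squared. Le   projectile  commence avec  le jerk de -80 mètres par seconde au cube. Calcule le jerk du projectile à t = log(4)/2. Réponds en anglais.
We must find the integral of our snap equation s(t) = 160·exp(-2·t) 1 time. Finding the integral of s(t) and using j(0) = -80: j(t) = -80·exp(-2·t). We have jerk j(t) = -80·exp(-2·t). Substituting t = log(4)/2: j(log(4)/2) = -20.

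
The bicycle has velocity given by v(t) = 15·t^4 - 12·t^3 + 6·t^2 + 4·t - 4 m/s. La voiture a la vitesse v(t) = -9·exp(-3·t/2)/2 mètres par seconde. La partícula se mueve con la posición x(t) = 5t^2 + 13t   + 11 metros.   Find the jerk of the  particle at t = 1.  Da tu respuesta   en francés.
En partant de la position x(t) = 5·t^2 + 13·t + 11, nous prenons 3 dérivées. La dérivée de la position donne la vitesse: v(t) = 10·t + 13. La dérivée de la vitesse donne l'accélération: a(t) = 10. La dérivée de l'accélération donne le jerk: j(t) = 0. En utilisant j(t) = 0 et en substituant t = 1, nous trouvons j = 0.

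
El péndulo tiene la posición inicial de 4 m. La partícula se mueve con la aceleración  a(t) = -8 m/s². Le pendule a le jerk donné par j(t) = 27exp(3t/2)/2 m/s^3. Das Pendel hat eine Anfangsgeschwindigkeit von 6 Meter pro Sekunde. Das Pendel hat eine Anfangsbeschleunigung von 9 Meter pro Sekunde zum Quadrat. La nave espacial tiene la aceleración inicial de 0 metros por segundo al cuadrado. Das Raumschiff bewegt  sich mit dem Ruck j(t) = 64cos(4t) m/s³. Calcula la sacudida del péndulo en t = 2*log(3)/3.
Usando j(t) = 27·exp(3·t/2)/2 y sustituyendo t = 2*log(3)/3, encontramos j = 81/2.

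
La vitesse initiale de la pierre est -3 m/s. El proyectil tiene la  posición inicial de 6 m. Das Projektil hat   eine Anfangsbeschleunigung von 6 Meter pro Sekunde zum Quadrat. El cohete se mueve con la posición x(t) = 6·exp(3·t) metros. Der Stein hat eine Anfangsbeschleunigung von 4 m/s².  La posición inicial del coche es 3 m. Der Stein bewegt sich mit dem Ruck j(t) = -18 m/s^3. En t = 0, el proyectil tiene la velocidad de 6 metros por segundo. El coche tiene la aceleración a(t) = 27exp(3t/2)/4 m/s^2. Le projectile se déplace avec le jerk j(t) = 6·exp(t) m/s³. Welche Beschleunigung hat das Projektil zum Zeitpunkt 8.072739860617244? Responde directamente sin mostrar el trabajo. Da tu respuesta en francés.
À t = 8.072739860617244, a = 19235.2407209703.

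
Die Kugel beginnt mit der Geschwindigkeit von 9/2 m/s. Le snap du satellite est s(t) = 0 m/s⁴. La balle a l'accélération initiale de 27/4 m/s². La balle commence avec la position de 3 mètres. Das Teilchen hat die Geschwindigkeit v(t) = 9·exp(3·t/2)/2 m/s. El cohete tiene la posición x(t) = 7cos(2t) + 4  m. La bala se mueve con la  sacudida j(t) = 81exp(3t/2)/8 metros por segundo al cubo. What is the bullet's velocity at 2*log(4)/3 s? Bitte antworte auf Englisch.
We must find the antiderivative of our jerk equation j(t) = 81·exp(3·t/2)/8 2 times. Integrating jerk and using the initial condition a(0) = 27/4, we get a(t) = 27·exp(3·t/2)/4. The antiderivative of acceleration, with v(0) = 9/2, gives velocity: v(t) = 9·exp(3·t/2)/2. Using v(t) = 9·exp(3·t/2)/2 and substituting t = 2*log(4)/3, we find v = 18.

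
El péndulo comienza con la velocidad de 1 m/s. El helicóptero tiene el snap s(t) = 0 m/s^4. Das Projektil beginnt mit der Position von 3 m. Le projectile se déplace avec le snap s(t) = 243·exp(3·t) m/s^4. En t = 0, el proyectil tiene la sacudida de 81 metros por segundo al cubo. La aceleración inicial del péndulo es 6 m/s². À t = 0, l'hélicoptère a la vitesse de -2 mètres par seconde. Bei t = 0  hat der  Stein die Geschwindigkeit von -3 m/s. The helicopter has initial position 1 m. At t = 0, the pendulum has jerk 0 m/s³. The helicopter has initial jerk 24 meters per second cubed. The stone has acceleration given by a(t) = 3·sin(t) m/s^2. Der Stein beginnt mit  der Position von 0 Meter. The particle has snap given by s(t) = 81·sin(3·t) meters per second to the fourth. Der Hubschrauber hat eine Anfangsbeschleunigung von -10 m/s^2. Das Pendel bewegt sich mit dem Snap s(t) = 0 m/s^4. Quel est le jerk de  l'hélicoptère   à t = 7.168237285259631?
Nous devons intégrer notre équation du snap s(t) = 0 1 fois. En intégrant le snap et en utilisant la condition initiale j(0) = 24, nous obtenons j(t) = 24. De l'équation du jerk j(t) = 24, nous substituons t = 7.168237285259631 pour obtenir j = 24.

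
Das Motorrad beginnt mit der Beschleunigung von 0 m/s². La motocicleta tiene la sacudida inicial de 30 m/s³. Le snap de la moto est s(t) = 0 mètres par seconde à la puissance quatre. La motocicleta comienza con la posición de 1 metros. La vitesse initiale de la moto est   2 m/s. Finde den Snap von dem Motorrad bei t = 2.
Mit s(t) = 0 und Einsetzen von t = 2, finden wir s = 0.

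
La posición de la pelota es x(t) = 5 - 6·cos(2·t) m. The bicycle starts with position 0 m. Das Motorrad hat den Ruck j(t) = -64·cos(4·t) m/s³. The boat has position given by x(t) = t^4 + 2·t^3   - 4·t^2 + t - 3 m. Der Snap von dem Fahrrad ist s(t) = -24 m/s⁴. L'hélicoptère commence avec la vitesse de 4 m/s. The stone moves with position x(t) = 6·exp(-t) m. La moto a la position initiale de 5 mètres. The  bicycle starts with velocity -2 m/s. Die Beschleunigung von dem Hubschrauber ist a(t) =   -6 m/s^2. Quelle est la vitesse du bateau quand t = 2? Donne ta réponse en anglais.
To solve this, we need to take 1 derivative of our position equation x(t) = t^4 + 2·t^3 - 4·t^2 + t - 3. Differentiating position, we get velocity: v(t) = 4·t^3 + 6·t^2 - 8·t + 1. From the given velocity equation v(t) = 4·t^3 + 6·t^2 - 8·t + 1, we substitute t = 2 to get v = 41.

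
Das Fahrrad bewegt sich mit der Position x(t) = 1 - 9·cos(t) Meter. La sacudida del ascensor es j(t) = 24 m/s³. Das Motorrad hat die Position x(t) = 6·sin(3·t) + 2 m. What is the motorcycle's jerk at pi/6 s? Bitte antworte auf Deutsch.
Ausgehend von der Position x(t) = 6·sin(3·t) + 2, nehmen wir 3 Ableitungen. Mit d/dt von x(t) finden wir v(t) = 18·cos(3·t). Die Ableitung von der Geschwindigkeit ergibt die Beschleunigung: a(t) = -54·sin(3·t). Mit d/dt von a(t) finden wir j(t) = -162·cos(3·t). Aus der Gleichung für den Ruck j(t) = -162·cos(3·t), setzen wir t = pi/6 ein und erhalten j = 0.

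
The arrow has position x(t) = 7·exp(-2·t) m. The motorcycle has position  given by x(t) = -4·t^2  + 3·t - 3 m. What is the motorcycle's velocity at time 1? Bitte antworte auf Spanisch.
Para resolver esto, necesitamos tomar 1 derivada de nuestra ecuación de la posición x(t) = -4·t^2 + 3·t - 3. Derivando la posición, obtenemos la velocidad: v(t) = 3 - 8·t. Tenemos la velocidad v(t) = 3 - 8·t. Sustituyendo t = 1: v(1) = -5.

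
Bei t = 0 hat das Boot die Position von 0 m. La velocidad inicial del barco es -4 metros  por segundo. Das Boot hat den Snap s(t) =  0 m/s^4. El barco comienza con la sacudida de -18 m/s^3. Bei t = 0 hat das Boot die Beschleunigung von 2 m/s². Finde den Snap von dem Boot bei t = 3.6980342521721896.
Aus der Gleichung für den Snap s(t) = 0, setzen wir t = 3.6980342521721896 ein und erhalten s = 0.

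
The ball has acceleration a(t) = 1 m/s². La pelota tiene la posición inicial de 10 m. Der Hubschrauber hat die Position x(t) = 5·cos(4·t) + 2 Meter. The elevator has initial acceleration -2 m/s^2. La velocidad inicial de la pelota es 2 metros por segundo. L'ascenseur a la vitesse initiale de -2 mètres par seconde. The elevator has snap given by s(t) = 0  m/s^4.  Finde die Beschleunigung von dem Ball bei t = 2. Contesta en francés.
De l'équation de l'accélération a(t) = 1, nous substituons t = 2 pour obtenir a = 1.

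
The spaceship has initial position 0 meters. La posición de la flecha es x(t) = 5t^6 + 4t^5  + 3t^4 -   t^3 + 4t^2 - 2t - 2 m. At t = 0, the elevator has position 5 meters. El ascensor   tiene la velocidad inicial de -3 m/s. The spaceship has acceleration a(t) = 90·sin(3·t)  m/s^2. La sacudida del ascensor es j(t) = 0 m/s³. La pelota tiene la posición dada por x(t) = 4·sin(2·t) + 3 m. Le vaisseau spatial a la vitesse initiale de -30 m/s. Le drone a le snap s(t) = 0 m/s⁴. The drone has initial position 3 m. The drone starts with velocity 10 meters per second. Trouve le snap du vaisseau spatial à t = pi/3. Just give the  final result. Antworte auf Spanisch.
La respuesta es 0.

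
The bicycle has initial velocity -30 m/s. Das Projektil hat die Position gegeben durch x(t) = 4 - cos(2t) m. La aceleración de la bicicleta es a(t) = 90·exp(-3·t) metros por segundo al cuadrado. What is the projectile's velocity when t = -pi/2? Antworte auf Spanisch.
Para resolver esto, necesitamos tomar 1 derivada de nuestra ecuación de la posición x(t) = 4 - cos(2·t). La derivada de la posición da la velocidad: v(t) = 2·sin(2·t). Usando v(t) = 2·sin(2·t) y sustituyendo t = -pi/2, encontramos v = 0.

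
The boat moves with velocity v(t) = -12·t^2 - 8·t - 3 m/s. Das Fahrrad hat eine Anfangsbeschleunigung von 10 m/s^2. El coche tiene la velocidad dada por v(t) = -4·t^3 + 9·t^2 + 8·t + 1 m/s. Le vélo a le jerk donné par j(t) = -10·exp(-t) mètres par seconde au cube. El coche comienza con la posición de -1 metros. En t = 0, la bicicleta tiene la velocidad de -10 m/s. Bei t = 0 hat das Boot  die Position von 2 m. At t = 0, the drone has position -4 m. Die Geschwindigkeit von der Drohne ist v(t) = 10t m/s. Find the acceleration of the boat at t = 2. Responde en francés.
En partant de la vitesse v(t) = -12·t^2 - 8·t - 3, nous prenons 1 dérivée. En prenant d/dt de v(t), nous trouvons a(t) = -24·t - 8. En utilisant a(t) = -24·t - 8 et en substituant t = 2, nous trouvons a = -56.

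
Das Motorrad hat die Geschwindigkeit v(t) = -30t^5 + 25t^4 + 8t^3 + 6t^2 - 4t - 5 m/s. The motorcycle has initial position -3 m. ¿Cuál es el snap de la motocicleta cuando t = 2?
Para resolver esto, necesitamos tomar 3 derivadas de nuestra ecuación de la velocidad v(t) = -30·t^5 + 25·t^4 + 8·t^3 + 6·t^2 - 4·t - 5. Tomando d/dt de v(t), encontramos a(t) = -150·t^4 + 100·t^3 + 24·t^2 + 12·t - 4. Derivando la aceleración, obtenemos la sacudida: j(t) = -600·t^3 + 300·t^2 + 48·t + 12. Tomando d/dt de j(t), encontramos s(t) = -1800·t^2 + 600·t + 48. De la ecuación del snap s(t) = -1800·t^2 + 600·t + 48, sustituimos t = 2 para obtener s = -5952.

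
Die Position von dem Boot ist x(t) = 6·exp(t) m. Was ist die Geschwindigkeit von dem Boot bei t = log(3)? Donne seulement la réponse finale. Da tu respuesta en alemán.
v(log(3)) = 18.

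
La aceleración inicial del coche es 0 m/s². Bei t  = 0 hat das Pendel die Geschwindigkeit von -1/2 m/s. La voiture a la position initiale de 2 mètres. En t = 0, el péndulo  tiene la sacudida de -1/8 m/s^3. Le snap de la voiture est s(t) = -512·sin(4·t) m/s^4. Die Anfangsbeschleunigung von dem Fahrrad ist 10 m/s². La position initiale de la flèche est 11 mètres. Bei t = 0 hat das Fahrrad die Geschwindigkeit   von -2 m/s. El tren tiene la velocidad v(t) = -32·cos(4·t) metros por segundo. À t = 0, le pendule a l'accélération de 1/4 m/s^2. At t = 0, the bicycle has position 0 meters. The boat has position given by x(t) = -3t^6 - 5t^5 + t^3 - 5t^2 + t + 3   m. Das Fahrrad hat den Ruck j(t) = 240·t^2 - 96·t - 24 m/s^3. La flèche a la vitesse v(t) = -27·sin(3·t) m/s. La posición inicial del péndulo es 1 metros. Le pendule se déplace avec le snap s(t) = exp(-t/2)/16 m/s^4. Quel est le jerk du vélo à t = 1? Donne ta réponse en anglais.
From the given jerk equation j(t) = 240·t^2 - 96·t - 24, we substitute t = 1 to get j = 120.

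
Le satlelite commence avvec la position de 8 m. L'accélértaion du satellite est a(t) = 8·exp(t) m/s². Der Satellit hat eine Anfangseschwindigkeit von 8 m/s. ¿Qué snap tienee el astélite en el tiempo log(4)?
Para resolver esto, necesitamos tomar 2 derivadas de nuestra ecuación de la aceleración a(t) = 8·exp(t). La derivada de la aceleración da la sacudida: j(t) = 8·exp(t). Tomando d/dt de j(t), encontramos s(t) = 8·exp(t). Usando s(t) = 8·exp(t) y sustituyendo t = log(4), encontramos s = 32.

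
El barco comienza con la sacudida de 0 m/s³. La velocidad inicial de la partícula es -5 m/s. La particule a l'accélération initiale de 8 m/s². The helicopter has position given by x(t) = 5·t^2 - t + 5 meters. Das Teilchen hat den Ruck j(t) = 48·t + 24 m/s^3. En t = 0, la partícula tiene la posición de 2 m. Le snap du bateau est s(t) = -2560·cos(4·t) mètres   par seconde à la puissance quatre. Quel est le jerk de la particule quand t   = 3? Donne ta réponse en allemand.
Aus der Gleichung für den Ruck j(t) = 48·t + 24, setzen wir t = 3 ein und erhalten j = 168.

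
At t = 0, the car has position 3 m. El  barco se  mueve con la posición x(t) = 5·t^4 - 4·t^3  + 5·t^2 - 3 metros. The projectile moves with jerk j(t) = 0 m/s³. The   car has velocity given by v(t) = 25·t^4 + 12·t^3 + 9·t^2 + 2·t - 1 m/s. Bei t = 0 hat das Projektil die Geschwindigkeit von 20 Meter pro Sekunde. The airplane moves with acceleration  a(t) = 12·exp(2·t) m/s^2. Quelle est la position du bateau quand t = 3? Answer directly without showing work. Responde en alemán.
Bei t = 3, x = 339.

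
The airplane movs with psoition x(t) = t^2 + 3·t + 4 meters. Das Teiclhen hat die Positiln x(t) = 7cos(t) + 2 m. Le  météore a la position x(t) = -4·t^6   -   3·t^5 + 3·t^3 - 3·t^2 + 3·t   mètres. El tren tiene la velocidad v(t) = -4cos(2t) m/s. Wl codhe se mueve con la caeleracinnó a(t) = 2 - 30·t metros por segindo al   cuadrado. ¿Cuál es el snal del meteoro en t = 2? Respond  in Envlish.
To solve this, we need to take 4 derivatives of our position equation x(t) = -4·t^6 - 3·t^5 + 3·t^3 - 3·t^2 + 3·t. Taking d/dt of x(t), we find v(t) = -24·t^5 - 15·t^4 + 9·t^2 - 6·t + 3. The derivative of velocity gives acceleration: a(t) = -120·t^4 - 60·t^3 + 18·t - 6. Differentiating acceleration, we get jerk: j(t) = -480·t^3 - 180·t^2 + 18. The derivative of jerk gives snap: s(t) = -1440·t^2 - 360·t. We have snap s(t) = -1440·t^2 - 360·t. Substituting t = 2: s(2) = -6480.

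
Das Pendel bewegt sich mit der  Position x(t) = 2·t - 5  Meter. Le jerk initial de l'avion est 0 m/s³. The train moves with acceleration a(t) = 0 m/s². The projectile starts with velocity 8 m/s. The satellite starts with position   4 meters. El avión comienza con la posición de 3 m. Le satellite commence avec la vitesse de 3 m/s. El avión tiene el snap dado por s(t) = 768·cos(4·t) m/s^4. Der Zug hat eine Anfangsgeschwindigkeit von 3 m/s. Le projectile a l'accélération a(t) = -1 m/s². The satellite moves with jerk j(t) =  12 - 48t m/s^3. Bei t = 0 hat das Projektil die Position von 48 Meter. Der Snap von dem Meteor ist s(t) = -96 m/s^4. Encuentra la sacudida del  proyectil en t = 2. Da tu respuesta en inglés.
Starting from acceleration a(t) = -1, we take 1 derivative. Taking d/dt of a(t), we find j(t) = 0. Using j(t) = 0 and substituting t = 2, we find j = 0.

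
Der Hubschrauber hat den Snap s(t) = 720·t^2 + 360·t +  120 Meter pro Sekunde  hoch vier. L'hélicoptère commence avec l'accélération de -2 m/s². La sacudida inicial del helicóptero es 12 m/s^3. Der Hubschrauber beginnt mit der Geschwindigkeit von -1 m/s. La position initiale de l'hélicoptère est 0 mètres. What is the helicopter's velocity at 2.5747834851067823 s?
To solve this, we need to take 3 antiderivatives of our snap equation s(t) = 720·t^2 + 360·t + 120. Finding the integral of s(t) and using j(0) = 12: j(t) = 240·t^3 + 180·t^2 + 120·t + 12. The antiderivative of jerk is acceleration. Using a(0) = -2, we get a(t) = 60·t^4 + 60·t^3 + 60·t^2 + 12·t - 2. Taking ∫a(t)dt and applying v(0) = -1, we find v(t) = 12·t^5 + 15·t^4 + 20·t^3 + 6·t^2 - 2·t - 1. Using v(t) = 12·t^5 + 15·t^4 + 20·t^3 + 6·t^2 - 2·t - 1 and substituting t = 2.5747834851067823, we find v = 2392.22784642477.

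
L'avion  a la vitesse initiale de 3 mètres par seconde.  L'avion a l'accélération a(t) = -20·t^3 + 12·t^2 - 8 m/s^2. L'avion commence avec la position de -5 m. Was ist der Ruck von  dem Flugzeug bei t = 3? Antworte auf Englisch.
To solve this, we need to take 1 derivative of our acceleration equation a(t) = -20·t^3 + 12·t^2 - 8. Taking d/dt of a(t), we find j(t) = -60·t^2 + 24·t. Using j(t) = -60·t^2 + 24·t and substituting t = 3, we find j = -468.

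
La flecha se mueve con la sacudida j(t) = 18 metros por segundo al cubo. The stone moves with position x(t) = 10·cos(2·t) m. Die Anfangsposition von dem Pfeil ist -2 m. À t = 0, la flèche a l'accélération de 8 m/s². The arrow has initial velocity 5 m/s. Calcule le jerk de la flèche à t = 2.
De l'équation du jerk j(t) = 18, nous substituons t = 2 pour obtenir j = 18.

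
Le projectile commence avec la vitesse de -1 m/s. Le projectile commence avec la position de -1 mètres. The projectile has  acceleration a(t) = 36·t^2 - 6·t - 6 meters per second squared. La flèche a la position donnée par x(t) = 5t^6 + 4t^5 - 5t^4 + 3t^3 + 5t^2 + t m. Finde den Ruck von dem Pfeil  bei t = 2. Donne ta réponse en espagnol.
Debemos derivar nuestra ecuación de la posición x(t) = 5·t^6 + 4·t^5 - 5·t^4 + 3·t^3 + 5·t^2 + t 3 veces. La derivada de la posición da la velocidad: v(t) = 30·t^5 + 20·t^4 - 20·t^3 + 9·t^2 + 10·t + 1. Derivando la velocidad, obtenemos la aceleración: a(t) = 150·t^4 + 80·t^3 - 60·t^2 + 18·t + 10. Derivando la aceleración, obtenemos la sacudida: j(t) = 600·t^3 + 240·t^2 - 120·t + 18. De la ecuación de la sacudida j(t) = 600·t^3 + 240·t^2 - 120·t + 18, sustituimos t = 2 para obtener j = 5538.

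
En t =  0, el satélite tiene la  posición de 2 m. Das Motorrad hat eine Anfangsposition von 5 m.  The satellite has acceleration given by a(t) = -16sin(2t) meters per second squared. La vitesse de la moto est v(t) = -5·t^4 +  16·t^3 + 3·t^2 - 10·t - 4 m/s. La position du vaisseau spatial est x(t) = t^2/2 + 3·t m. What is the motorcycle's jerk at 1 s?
We must differentiate our velocity equation v(t) = -5·t^4 + 16·t^3 + 3·t^2 - 10·t - 4 2 times. The derivative of velocity gives acceleration: a(t) = -20·t^3 + 48·t^2 + 6·t - 10. Differentiating acceleration, we get jerk: j(t) = -60·t^2 + 96·t + 6. From the given jerk equation j(t) = -60·t^2 + 96·t + 6, we substitute t = 1 to get j = 42.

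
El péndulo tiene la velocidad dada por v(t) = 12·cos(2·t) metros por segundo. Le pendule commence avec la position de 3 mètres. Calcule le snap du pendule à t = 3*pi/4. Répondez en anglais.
We must differentiate our velocity equation v(t) = 12·cos(2·t) 3 times. Differentiating velocity, we get acceleration: a(t) = -24·sin(2·t). Taking d/dt of a(t), we find j(t) = -48·cos(2·t). The derivative of jerk gives snap: s(t) = 96·sin(2·t). Using s(t) = 96·sin(2·t) and substituting t = 3*pi/4, we find s = -96.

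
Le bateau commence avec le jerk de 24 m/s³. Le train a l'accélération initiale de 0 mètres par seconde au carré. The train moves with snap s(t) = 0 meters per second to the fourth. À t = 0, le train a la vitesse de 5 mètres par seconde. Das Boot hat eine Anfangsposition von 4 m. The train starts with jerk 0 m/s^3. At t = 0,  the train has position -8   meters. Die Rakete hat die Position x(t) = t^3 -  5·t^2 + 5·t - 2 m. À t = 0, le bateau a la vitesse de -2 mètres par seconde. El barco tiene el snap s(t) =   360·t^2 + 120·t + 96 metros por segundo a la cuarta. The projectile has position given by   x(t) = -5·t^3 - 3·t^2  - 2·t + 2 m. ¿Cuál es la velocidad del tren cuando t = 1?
Necesitamos integrar nuestra ecuación del snap s(t) = 0 3 veces. Integrando el snap y usando la condición inicial j(0) = 0, obtenemos j(t) = 0. La antiderivada de la sacudida es la aceleración. Usando a(0) = 0, obtenemos a(t) = 0. La antiderivada de la aceleración, con v(0) = 5, da la velocidad: v(t) = 5. Usando v(t) = 5 y sustituyendo t = 1, encontramos v = 5.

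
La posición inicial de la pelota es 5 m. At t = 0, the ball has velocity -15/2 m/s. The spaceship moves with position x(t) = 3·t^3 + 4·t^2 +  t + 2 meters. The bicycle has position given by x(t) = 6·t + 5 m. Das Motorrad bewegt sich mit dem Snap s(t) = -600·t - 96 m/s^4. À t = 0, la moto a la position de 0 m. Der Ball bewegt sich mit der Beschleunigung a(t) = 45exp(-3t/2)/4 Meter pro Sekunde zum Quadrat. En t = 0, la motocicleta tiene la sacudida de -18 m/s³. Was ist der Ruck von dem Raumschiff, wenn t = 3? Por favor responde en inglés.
Starting from position x(t) = 3·t^3 + 4·t^2 + t + 2, we take 3 derivatives. Differentiating position, we get velocity: v(t) = 9·t^2 + 8·t + 1. The derivative of velocity gives acceleration: a(t) = 18·t + 8. Taking d/dt of a(t), we find j(t) = 18. From the given jerk equation j(t) = 18, we substitute t = 3 to get j = 18.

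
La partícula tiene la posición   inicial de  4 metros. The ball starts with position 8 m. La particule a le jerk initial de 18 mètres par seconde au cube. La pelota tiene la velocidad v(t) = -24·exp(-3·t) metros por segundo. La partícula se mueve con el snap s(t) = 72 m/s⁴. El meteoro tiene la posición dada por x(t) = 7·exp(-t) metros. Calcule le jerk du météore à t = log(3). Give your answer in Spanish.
Partiendo de la posición x(t) = 7·exp(-t), tomamos 3 derivadas. La derivada de la posición da la velocidad: v(t) = -7·exp(-t). La derivada de la velocidad da la aceleración: a(t) = 7·exp(-t). Tomando d/dt de a(t), encontramos j(t) = -7·exp(-t). Usando j(t) = -7·exp(-t) y sustituyendo t = log(3), encontramos j = -7/3.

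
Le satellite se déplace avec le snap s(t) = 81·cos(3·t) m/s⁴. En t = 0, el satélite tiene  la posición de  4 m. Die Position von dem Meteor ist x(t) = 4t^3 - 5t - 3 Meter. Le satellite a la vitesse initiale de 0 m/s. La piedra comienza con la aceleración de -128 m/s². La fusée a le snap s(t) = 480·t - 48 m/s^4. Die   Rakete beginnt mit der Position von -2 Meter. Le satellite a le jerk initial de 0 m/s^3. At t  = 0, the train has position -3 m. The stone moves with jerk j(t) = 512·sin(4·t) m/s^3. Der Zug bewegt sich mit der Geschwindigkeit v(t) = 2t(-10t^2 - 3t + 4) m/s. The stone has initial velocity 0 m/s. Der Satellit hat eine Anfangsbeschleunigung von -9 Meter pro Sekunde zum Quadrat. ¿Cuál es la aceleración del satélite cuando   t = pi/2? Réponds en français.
Pour résoudre ceci, nous devons prendre 2 intégrales de notre équation du snap s(t) = 81·cos(3·t). L'intégrale du snap est le jerk. En utilisant j(0) = 0, nous obtenons j(t) = 27·sin(3·t). En prenant ∫j(t)dt et en appliquant a(0) = -9, nous trouvons a(t) = -9·cos(3·t). En utilisant a(t) = -9·cos(3·t) et en substituant t = pi/2, nous trouvons a = 0.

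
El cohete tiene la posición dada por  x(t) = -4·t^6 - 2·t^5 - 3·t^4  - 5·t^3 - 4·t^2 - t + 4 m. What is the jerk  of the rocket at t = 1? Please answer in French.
Nous devons dériver notre équation de la position x(t) = -4·t^6 - 2·t^5 - 3·t^4 - 5·t^3 - 4·t^2 - t + 4 3 fois. En dérivant la position, nous obtenons la vitesse: v(t) = -24·t^5 - 10·t^4 - 12·t^3 - 15·t^2 - 8·t - 1. En dérivant la vitesse, nous obtenons l'accélération: a(t) = -120·t^4 - 40·t^3 - 36·t^2 - 30·t - 8. La dérivée de l'accélération donne le jerk: j(t) = -480·t^3 - 120·t^2 - 72·t - 30. En utilisant j(t) = -480·t^3 - 120·t^2 - 72·t - 30 et en substituant t = 1, nous trouvons j = -702.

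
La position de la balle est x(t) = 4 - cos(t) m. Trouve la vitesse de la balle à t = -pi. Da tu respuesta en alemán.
Ausgehend von der Position x(t) = 4 - cos(t), nehmen wir 1 Ableitung. Durch Ableiten von der Position erhalten wir die Geschwindigkeit: v(t) = sin(t). Aus der Gleichung für die Geschwindigkeit v(t) = sin(t), setzen wir t = -pi ein und erhalten v = 0.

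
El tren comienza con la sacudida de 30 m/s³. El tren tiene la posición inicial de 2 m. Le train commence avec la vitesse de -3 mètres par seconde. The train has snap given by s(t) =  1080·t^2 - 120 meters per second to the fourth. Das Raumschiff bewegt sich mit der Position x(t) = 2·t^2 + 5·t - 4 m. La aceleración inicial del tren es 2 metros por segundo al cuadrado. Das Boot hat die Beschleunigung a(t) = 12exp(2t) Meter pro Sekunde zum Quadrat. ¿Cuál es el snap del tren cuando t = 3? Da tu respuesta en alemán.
Aus der Gleichung für den Snap s(t) = 1080·t^2 - 120, setzen wir t = 3 ein und erhalten s = 9600.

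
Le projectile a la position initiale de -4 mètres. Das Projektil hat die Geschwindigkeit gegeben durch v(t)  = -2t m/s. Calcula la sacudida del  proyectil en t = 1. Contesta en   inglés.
We must differentiate our velocity equation v(t) = -2·t 2 times. Taking d/dt of v(t), we find a(t) = -2. Differentiating acceleration, we get jerk: j(t) = 0. We have jerk j(t) = 0. Substituting t = 1: j(1) = 0.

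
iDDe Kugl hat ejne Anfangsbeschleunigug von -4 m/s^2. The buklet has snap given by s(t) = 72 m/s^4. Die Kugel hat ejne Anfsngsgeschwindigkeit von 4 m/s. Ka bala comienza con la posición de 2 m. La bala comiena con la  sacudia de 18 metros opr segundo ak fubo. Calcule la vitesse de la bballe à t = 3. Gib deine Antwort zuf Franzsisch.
En partant du snap s(t) = 72, nous prenons 3 primitives. L'intégrale du snap est le jerk. En utilisant j(0) = 18, nous obtenons j(t) = 72·t + 18. En intégrant le jerk et en utilisant la condition initiale a(0) = -4, nous obtenons a(t) = 36·t^2 + 18·t - 4. L'intégrale de l'accélération, avec v(0) = 4, donne la vitesse: v(t) = 12·t^3 + 9·t^2 - 4·t + 4. En utilisant v(t) = 12·t^3 + 9·t^2 - 4·t + 4 et en substituant t = 3, nous trouvons v = 397.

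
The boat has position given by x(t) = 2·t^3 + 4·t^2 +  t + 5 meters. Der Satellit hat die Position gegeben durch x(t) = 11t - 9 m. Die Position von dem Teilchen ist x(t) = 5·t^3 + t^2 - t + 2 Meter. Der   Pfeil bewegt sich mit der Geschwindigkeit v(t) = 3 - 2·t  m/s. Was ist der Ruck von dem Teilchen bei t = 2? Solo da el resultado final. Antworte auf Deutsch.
Die Antwort ist 30.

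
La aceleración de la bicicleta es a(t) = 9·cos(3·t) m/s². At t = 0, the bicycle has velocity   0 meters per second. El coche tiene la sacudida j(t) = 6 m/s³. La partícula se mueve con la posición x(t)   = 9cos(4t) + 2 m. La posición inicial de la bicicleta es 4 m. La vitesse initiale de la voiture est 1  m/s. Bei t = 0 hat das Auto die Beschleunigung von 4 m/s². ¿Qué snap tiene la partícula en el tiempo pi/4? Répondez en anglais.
To solve this, we need to take 4 derivatives of our position equation x(t) = 9·cos(4·t) + 2. Taking d/dt of x(t), we find v(t) = -36·sin(4·t). Differentiating velocity, we get acceleration: a(t) = -144·cos(4·t). Differentiating acceleration, we get jerk: j(t) = 576·sin(4·t). Taking d/dt of j(t), we find s(t) = 2304·cos(4·t). We have snap s(t) = 2304·cos(4·t). Substituting t = pi/4: s(pi/4) = -2304.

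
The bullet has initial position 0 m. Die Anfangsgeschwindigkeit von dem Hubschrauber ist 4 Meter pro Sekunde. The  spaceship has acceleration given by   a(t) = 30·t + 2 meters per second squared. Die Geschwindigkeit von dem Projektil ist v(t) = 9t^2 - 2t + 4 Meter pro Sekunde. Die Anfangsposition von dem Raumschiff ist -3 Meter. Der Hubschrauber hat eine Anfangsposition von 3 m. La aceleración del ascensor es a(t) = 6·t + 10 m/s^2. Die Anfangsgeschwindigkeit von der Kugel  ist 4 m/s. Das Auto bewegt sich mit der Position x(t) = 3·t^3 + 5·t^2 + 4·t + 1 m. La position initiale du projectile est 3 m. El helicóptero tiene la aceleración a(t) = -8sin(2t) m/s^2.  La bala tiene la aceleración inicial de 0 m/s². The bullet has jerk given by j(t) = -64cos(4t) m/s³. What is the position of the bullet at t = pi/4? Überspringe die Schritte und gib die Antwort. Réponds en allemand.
Bei t = pi/4, x = 0.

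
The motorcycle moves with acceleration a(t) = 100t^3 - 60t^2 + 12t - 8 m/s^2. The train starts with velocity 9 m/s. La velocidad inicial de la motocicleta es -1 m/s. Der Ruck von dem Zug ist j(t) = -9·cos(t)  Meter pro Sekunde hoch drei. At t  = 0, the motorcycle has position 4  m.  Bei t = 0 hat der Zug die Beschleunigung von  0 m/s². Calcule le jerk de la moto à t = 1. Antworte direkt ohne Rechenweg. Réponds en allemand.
j(1) = 192.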